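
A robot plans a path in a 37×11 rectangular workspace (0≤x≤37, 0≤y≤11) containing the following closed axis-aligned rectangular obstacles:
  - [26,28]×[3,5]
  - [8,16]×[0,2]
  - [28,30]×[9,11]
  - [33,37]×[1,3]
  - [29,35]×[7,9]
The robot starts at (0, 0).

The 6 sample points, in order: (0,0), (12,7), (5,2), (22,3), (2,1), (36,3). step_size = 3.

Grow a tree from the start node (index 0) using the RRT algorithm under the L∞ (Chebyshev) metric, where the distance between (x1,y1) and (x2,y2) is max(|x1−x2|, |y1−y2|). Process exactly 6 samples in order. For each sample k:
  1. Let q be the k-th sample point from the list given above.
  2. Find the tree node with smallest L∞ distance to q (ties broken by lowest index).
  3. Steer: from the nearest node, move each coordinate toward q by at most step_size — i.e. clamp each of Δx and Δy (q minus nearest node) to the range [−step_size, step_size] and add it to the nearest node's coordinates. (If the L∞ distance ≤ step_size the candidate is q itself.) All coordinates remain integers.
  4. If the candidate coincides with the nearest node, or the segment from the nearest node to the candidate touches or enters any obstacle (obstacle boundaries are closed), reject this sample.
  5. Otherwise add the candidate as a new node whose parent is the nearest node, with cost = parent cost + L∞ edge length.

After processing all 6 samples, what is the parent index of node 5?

1. q=(0,0) nearest=0 d=0 → coincident, reject
2. q=(12,7) nearest=0 d=12 new=(3,3) → add node 1 parent=0 cost=3
3. q=(5,2) nearest=1 d=2 new=(5,2) → add node 2 parent=1 cost=5
4. q=(22,3) nearest=2 d=17 new=(8,3) → add node 3 parent=2 cost=8
5. q=(2,1) nearest=0 d=2 new=(2,1) → add node 4 parent=0 cost=2
6. q=(36,3) nearest=3 d=28 new=(11,3) → add node 5 parent=3 cost=11

Parent of node 5: 3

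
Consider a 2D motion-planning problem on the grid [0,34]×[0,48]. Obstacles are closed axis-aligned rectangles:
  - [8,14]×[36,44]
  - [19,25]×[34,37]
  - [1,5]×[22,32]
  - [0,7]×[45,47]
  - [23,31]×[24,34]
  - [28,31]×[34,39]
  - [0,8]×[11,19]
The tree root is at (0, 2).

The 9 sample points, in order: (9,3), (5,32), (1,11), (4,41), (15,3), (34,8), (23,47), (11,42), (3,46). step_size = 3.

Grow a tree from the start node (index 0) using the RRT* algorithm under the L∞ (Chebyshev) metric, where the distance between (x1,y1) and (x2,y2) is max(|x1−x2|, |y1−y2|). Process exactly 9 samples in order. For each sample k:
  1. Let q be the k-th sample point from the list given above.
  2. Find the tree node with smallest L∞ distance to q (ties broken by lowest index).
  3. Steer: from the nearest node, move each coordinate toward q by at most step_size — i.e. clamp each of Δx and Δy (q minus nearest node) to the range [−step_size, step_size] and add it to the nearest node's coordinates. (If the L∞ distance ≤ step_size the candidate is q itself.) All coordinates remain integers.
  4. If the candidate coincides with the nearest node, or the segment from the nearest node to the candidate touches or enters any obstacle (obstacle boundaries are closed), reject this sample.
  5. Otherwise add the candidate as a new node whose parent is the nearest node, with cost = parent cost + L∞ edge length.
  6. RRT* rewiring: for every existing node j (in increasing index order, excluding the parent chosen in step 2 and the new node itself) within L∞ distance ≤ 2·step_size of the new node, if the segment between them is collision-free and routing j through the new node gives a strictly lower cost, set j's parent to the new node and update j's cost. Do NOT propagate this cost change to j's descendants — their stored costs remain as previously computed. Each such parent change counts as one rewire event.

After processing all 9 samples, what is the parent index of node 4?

1. q=(9,3) nearest=0 d=9 new=(3,3) → add node 1 parent=0 cost=3
2. q=(5,32) nearest=1 d=29 new=(5,6) → add node 2 parent=1 cost=6
3. q=(1,11) nearest=2 d=5 new=(2,9) → add node 3 parent=2 cost=9
4. q=(4,41) nearest=3 d=32 new=(4,12) → blocked by [0,8]×[11,19], reject
5. q=(15,3) nearest=2 d=10 new=(8,3) → add node 4 parent=2 cost=9
6. q=(34,8) nearest=4 d=26 new=(11,6) → add node 5 parent=4 cost=12
7. q=(23,47) nearest=3 d=38 new=(5,12) → blocked by [0,8]×[11,19], reject
8. q=(11,42) nearest=3 d=33 new=(5,12) → blocked by [0,8]×[11,19], reject
9. q=(3,46) nearest=3 d=37 new=(3,12) → blocked by [0,8]×[11,19], reject

Parent of node 4: 2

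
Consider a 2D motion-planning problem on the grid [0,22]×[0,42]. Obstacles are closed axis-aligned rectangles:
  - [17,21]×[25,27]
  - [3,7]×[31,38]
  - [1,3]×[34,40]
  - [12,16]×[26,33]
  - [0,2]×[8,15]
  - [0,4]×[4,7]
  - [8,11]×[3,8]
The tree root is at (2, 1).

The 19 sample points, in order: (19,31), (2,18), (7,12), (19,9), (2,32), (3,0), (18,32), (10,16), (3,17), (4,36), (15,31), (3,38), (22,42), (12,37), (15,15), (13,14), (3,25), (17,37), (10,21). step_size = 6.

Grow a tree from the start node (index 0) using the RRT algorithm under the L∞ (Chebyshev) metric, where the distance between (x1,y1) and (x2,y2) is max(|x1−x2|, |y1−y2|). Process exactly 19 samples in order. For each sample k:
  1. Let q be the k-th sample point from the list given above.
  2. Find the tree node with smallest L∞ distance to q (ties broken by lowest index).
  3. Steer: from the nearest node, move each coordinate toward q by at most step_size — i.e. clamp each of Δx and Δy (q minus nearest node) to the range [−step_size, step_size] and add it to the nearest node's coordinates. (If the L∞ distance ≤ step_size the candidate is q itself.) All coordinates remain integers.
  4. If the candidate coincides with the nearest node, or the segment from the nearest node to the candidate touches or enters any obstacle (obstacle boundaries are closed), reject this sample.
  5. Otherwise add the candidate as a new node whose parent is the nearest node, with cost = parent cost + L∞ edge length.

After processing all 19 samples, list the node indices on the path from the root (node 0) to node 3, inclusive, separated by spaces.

Path: 0 1 3

1. q=(19,31) nearest=0 d=30 new=(8,7) → blocked by [8,11]×[3,8], reject
2. q=(2,18) nearest=0 d=17 new=(2,7) → blocked by [0,4]×[4,7], reject
3. q=(7,12) nearest=0 d=11 new=(7,7) → add node 1 parent=0 cost=6
4. q=(19,9) nearest=1 d=12 new=(13,9) → blocked by [8,11]×[3,8], reject
5. q=(2,32) nearest=1 d=25 new=(2,13) → blocked by [0,2]×[8,15], reject
6. q=(3,0) nearest=0 d=1 new=(3,0) → add node 2 parent=0 cost=1
7. q=(18,32) nearest=1 d=25 new=(13,13) → blocked by [8,11]×[3,8], reject
8. q=(10,16) nearest=1 d=9 new=(10,13) → add node 3 parent=1 cost=12
9. q=(3,17) nearest=3 d=7 new=(4,17) → add node 4 parent=3 cost=18
10. q=(4,36) nearest=4 d=19 new=(4,23) → add node 5 parent=4 cost=24
11. q=(15,31) nearest=5 d=11 new=(10,29) → add node 6 parent=5 cost=30
12. q=(3,38) nearest=6 d=9 new=(4,35) → blocked by [3,7]×[31,38], reject
13. q=(22,42) nearest=6 d=13 new=(16,35) → blocked by [12,16]×[26,33], reject
14. q=(12,37) nearest=6 d=8 new=(12,35) → add node 7 parent=6 cost=36
15. q=(15,15) nearest=3 d=5 new=(15,15) → add node 8 parent=3 cost=17
16. q=(13,14) nearest=8 d=2 new=(13,14) → add node 9 parent=8 cost=19
17. q=(3,25) nearest=5 d=2 new=(3,25) → add node 10 parent=5 cost=26
18. q=(17,37) nearest=7 d=5 new=(17,37) → add node 11 parent=7 cost=41
19. q=(10,21) nearest=4 d=6 new=(10,21) → add node 12 parent=4 cost=24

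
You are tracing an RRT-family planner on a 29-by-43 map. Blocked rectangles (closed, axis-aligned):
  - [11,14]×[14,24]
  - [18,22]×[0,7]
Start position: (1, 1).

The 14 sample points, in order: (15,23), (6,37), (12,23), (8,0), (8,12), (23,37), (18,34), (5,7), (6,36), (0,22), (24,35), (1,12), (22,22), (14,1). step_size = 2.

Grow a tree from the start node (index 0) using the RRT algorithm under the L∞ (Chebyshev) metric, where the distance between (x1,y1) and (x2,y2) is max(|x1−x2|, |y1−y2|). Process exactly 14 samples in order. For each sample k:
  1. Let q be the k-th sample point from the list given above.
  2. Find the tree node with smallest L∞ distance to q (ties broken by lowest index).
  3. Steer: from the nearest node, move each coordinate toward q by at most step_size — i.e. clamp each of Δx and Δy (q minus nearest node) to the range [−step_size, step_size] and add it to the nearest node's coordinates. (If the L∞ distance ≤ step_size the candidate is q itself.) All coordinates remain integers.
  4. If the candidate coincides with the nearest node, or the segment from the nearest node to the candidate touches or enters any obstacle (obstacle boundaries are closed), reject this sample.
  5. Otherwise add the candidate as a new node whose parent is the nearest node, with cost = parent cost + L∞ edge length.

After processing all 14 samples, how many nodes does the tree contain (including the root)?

Node count: 12

1. q=(15,23) nearest=0 d=22 new=(3,3) → add node 1 parent=0 cost=2
2. q=(6,37) nearest=1 d=34 new=(5,5) → add node 2 parent=1 cost=4
3. q=(12,23) nearest=2 d=18 new=(7,7) → add node 3 parent=2 cost=6
4. q=(8,0) nearest=1 d=5 new=(5,1) → add node 4 parent=1 cost=4
5. q=(8,12) nearest=3 d=5 new=(8,9) → add node 5 parent=3 cost=8
6. q=(23,37) nearest=5 d=28 new=(10,11) → add node 6 parent=5 cost=10
7. q=(18,34) nearest=6 d=23 new=(12,13) → add node 7 parent=6 cost=12
8. q=(5,7) nearest=2 d=2 new=(5,7) → add node 8 parent=2 cost=6
9. q=(6,36) nearest=7 d=23 new=(10,15) → blocked by [11,14]×[14,24], reject
10. q=(0,22) nearest=6 d=11 new=(8,13) → add node 9 parent=6 cost=12
11. q=(24,35) nearest=7 d=22 new=(14,15) → blocked by [11,14]×[14,24], reject
12. q=(1,12) nearest=8 d=5 new=(3,9) → add node 10 parent=8 cost=8
13. q=(22,22) nearest=7 d=10 new=(14,15) → blocked by [11,14]×[14,24], reject
14. q=(14,1) nearest=3 d=7 new=(9,5) → add node 11 parent=3 cost=8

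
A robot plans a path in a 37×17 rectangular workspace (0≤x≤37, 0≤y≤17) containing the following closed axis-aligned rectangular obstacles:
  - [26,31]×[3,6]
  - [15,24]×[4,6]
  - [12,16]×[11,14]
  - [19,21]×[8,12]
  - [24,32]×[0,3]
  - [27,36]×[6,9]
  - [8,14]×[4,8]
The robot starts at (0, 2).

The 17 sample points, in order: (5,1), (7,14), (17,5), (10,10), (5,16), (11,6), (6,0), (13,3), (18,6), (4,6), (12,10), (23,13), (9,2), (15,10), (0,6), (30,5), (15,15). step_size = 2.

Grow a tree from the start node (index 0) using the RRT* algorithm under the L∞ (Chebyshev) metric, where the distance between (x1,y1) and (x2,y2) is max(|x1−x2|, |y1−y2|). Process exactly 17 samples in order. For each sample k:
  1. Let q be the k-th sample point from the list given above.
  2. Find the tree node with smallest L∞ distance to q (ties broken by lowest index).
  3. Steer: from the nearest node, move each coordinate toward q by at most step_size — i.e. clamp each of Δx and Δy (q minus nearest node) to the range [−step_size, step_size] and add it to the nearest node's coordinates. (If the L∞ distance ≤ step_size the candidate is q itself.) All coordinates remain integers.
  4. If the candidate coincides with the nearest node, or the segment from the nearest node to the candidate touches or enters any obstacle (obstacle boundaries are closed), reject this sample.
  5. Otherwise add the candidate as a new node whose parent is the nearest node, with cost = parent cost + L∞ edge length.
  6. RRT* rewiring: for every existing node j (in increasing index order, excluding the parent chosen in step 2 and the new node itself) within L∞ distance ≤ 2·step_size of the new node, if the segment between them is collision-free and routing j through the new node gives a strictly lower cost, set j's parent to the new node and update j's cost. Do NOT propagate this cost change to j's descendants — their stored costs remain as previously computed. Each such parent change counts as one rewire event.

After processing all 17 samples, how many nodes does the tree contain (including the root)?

1. q=(5,1) nearest=0 d=5 new=(2,1) → add node 1 parent=0 cost=2
2. q=(7,14) nearest=0 d=12 new=(2,4) → add node 2 parent=0 cost=2
3. q=(17,5) nearest=1 d=15 new=(4,3) → add node 3 parent=1 cost=4
4. q=(10,10) nearest=3 d=7 new=(6,5) → add node 4 parent=3 cost=6
5. q=(5,16) nearest=4 d=11 new=(5,7) → add node 5 parent=4 cost=8
6. q=(11,6) nearest=4 d=5 new=(8,6) → blocked by [8,14]×[4,8], reject
7. q=(6,0) nearest=3 d=3 new=(6,1) → add node 6 parent=3 cost=6
8. q=(13,3) nearest=4 d=7 new=(8,3) → add node 7 parent=4 cost=8
9. q=(18,6) nearest=7 d=10 new=(10,5) → blocked by [8,14]×[4,8], reject
10. q=(4,6) nearest=5 d=1 new=(4,6) → add node 8 parent=5 cost=9
11. q=(12,10) nearest=4 d=6 new=(8,7) → blocked by [8,14]×[4,8], reject
12. q=(23,13) nearest=7 d=15 new=(10,5) → blocked by [8,14]×[4,8], reject
13. q=(9,2) nearest=7 d=1 new=(9,2) → add node 9 parent=7 cost=9
14. q=(15,10) nearest=7 d=7 new=(10,5) → blocked by [8,14]×[4,8], reject
15. q=(0,6) nearest=2 d=2 new=(0,6) → add node 10 parent=2 cost=4; rewire 8→10 (8<9)
16. q=(30,5) nearest=9 d=21 new=(11,4) → blocked by [8,14]×[4,8], reject
17. q=(15,15) nearest=4 d=10 new=(8,7) → blocked by [8,14]×[4,8], reject

Node count: 11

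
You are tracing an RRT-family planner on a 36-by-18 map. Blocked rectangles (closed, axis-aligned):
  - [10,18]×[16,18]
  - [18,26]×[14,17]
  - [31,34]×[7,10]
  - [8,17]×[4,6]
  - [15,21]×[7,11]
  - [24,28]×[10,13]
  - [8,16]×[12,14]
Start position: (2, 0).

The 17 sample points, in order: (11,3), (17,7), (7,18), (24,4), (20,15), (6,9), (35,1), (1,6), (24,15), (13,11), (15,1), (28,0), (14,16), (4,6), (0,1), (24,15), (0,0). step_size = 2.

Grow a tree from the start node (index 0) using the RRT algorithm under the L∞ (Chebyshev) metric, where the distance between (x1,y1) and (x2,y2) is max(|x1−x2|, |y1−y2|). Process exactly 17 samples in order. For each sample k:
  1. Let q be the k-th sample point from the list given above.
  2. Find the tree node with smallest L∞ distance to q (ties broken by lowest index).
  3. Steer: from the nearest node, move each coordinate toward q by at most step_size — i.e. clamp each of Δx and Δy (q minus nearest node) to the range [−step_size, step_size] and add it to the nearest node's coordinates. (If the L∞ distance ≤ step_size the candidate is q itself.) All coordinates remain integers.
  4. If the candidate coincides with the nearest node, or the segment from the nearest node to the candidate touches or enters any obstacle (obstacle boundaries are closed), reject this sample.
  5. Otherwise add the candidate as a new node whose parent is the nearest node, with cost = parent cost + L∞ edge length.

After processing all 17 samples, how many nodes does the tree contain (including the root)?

Node count: 12

1. q=(11,3) nearest=0 d=9 new=(4,2) → add node 1 parent=0 cost=2
2. q=(17,7) nearest=1 d=13 new=(6,4) → add node 2 parent=1 cost=4
3. q=(7,18) nearest=2 d=14 new=(7,6) → add node 3 parent=2 cost=6
4. q=(24,4) nearest=3 d=17 new=(9,4) → blocked by [8,17]×[4,6], reject
5. q=(20,15) nearest=3 d=13 new=(9,8) → add node 4 parent=3 cost=8
6. q=(6,9) nearest=3 d=3 new=(6,8) → add node 5 parent=3 cost=8
7. q=(35,1) nearest=4 d=26 new=(11,6) → blocked by [8,17]×[4,6], reject
8. q=(1,6) nearest=1 d=4 new=(2,4) → add node 6 parent=1 cost=4
9. q=(24,15) nearest=4 d=15 new=(11,10) → add node 7 parent=4 cost=10
10. q=(13,11) nearest=7 d=2 new=(13,11) → add node 8 parent=7 cost=12
11. q=(15,1) nearest=4 d=7 new=(11,6) → blocked by [8,17]×[4,6], reject
12. q=(28,0) nearest=8 d=15 new=(15,9) → blocked by [15,21]×[7,11], reject
13. q=(14,16) nearest=8 d=5 new=(14,13) → blocked by [8,16]×[12,14], reject
14. q=(4,6) nearest=2 d=2 new=(4,6) → add node 9 parent=2 cost=6
15. q=(0,1) nearest=0 d=2 new=(0,1) → add node 10 parent=0 cost=2
16. q=(24,15) nearest=8 d=11 new=(15,13) → blocked by [8,16]×[12,14], reject
17. q=(0,0) nearest=10 d=1 new=(0,0) → add node 11 parent=10 cost=3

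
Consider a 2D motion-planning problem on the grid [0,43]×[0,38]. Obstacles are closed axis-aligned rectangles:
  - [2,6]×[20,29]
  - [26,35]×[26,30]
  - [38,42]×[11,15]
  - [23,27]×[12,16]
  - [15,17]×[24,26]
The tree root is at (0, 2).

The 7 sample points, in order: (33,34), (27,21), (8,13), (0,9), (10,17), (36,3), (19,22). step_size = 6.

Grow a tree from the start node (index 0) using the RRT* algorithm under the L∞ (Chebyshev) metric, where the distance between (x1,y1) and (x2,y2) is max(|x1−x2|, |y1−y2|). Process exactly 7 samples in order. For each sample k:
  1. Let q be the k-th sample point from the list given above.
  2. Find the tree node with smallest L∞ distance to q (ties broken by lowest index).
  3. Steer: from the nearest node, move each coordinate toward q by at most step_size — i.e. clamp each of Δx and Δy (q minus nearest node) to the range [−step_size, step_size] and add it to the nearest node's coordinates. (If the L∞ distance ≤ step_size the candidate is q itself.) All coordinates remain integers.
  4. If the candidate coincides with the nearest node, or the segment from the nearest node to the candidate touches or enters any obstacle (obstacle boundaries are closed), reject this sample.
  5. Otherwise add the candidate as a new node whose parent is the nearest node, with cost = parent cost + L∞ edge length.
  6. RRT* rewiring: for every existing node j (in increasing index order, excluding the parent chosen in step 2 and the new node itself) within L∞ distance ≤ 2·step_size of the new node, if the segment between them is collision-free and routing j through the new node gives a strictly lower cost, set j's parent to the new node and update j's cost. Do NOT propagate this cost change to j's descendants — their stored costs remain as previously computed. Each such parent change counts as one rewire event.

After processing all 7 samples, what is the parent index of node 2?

Parent of node 2: 1

1. q=(33,34) nearest=0 d=33 new=(6,8) → add node 1 parent=0 cost=6
2. q=(27,21) nearest=1 d=21 new=(12,14) → add node 2 parent=1 cost=12
3. q=(8,13) nearest=2 d=4 new=(8,13) → add node 3 parent=2 cost=16
4. q=(0,9) nearest=1 d=6 new=(0,9) → add node 4 parent=1 cost=12
5. q=(10,17) nearest=2 d=3 new=(10,17) → add node 5 parent=2 cost=15
6. q=(36,3) nearest=2 d=24 new=(18,8) → add node 6 parent=2 cost=18
7. q=(19,22) nearest=2 d=8 new=(18,20) → add node 7 parent=2 cost=18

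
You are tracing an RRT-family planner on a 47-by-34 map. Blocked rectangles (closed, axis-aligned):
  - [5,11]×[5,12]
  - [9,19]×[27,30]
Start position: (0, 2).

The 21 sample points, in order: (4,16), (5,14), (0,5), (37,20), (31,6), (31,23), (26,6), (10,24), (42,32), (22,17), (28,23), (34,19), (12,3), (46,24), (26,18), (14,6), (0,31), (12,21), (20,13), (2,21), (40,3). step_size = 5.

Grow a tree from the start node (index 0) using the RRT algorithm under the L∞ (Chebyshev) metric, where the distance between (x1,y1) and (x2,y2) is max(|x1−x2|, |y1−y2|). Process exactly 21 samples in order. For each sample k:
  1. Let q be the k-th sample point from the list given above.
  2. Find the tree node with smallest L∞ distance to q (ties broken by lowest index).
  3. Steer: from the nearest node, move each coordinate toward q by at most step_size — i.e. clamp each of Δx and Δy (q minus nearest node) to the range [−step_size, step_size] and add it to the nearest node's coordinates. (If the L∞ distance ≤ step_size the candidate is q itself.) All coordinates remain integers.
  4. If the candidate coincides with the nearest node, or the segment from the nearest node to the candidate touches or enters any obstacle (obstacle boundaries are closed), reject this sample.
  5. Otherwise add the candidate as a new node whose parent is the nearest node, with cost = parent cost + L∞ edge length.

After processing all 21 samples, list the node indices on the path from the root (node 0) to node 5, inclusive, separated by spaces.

1. q=(4,16) nearest=0 d=14 new=(4,7) → add node 1 parent=0 cost=5
2. q=(5,14) nearest=1 d=7 new=(5,12) → blocked by [5,11]×[5,12], reject
3. q=(0,5) nearest=0 d=3 new=(0,5) → add node 2 parent=0 cost=3
4. q=(37,20) nearest=1 d=33 new=(9,12) → blocked by [5,11]×[5,12], reject
5. q=(31,6) nearest=1 d=27 new=(9,6) → blocked by [5,11]×[5,12], reject
6. q=(31,23) nearest=1 d=27 new=(9,12) → blocked by [5,11]×[5,12], reject
7. q=(26,6) nearest=1 d=22 new=(9,6) → blocked by [5,11]×[5,12], reject
8. q=(10,24) nearest=1 d=17 new=(9,12) → blocked by [5,11]×[5,12], reject
9. q=(42,32) nearest=1 d=38 new=(9,12) → blocked by [5,11]×[5,12], reject
10. q=(22,17) nearest=1 d=18 new=(9,12) → blocked by [5,11]×[5,12], reject
11. q=(28,23) nearest=1 d=24 new=(9,12) → blocked by [5,11]×[5,12], reject
12. q=(34,19) nearest=1 d=30 new=(9,12) → blocked by [5,11]×[5,12], reject
13. q=(12,3) nearest=1 d=8 new=(9,3) → blocked by [5,11]×[5,12], reject
14. q=(46,24) nearest=1 d=42 new=(9,12) → blocked by [5,11]×[5,12], reject
15. q=(26,18) nearest=1 d=22 new=(9,12) → blocked by [5,11]×[5,12], reject
16. q=(14,6) nearest=1 d=10 new=(9,6) → blocked by [5,11]×[5,12], reject
17. q=(0,31) nearest=1 d=24 new=(0,12) → add node 3 parent=1 cost=10
18. q=(12,21) nearest=3 d=12 new=(5,17) → add node 4 parent=3 cost=15
19. q=(20,13) nearest=4 d=15 new=(10,13) → add node 5 parent=4 cost=20
20. q=(2,21) nearest=4 d=4 new=(2,21) → add node 6 parent=4 cost=19
21. q=(40,3) nearest=5 d=30 new=(15,8) → blocked by [5,11]×[5,12], reject

Path: 0 1 3 4 5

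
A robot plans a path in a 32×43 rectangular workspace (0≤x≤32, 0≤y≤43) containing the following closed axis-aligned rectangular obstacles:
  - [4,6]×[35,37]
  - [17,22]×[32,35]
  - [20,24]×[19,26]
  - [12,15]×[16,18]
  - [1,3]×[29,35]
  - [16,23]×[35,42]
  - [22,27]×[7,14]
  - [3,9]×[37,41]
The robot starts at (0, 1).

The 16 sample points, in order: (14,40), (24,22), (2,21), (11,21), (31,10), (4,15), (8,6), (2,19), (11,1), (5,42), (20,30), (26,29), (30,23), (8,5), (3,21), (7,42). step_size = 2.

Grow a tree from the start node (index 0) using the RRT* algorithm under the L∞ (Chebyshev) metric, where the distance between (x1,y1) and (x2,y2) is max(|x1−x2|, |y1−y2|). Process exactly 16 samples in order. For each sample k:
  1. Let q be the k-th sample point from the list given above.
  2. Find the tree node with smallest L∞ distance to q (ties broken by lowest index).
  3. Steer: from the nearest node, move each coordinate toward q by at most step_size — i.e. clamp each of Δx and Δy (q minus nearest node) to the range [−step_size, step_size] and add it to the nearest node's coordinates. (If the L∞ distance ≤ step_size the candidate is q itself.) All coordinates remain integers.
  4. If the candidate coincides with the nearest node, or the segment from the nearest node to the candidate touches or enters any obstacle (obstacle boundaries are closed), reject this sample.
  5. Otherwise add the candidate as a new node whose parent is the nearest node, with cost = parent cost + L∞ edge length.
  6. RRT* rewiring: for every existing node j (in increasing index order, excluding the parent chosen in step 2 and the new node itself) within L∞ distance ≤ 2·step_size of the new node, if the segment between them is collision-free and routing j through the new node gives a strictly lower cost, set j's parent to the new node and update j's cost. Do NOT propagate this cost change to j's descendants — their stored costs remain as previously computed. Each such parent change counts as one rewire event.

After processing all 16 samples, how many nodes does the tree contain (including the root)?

1. q=(14,40) nearest=0 d=39 new=(2,3) → add node 1 parent=0 cost=2
2. q=(24,22) nearest=1 d=22 new=(4,5) → add node 2 parent=1 cost=4
3. q=(2,21) nearest=2 d=16 new=(2,7) → add node 3 parent=2 cost=6
4. q=(11,21) nearest=3 d=14 new=(4,9) → add node 4 parent=3 cost=8
5. q=(31,10) nearest=2 d=27 new=(6,7) → add node 5 parent=2 cost=6
6. q=(4,15) nearest=4 d=6 new=(4,11) → add node 6 parent=4 cost=10
7. q=(8,6) nearest=5 d=2 new=(8,6) → add node 7 parent=5 cost=8
8. q=(2,19) nearest=6 d=8 new=(2,13) → add node 8 parent=6 cost=12
9. q=(11,1) nearest=7 d=5 new=(10,4) → add node 9 parent=7 cost=10
10. q=(5,42) nearest=8 d=29 new=(4,15) → add node 10 parent=8 cost=14
11. q=(20,30) nearest=10 d=16 new=(6,17) → add node 11 parent=10 cost=16
12. q=(26,29) nearest=11 d=20 new=(8,19) → add node 12 parent=11 cost=18
13. q=(30,23) nearest=9 d=20 new=(12,6) → add node 13 parent=9 cost=12
14. q=(8,5) nearest=7 d=1 new=(8,5) → add node 14 parent=7 cost=9
15. q=(3,21) nearest=11 d=4 new=(4,19) → add node 15 parent=11 cost=18
16. q=(7,42) nearest=12 d=23 new=(7,21) → add node 16 parent=12 cost=20

Node count: 17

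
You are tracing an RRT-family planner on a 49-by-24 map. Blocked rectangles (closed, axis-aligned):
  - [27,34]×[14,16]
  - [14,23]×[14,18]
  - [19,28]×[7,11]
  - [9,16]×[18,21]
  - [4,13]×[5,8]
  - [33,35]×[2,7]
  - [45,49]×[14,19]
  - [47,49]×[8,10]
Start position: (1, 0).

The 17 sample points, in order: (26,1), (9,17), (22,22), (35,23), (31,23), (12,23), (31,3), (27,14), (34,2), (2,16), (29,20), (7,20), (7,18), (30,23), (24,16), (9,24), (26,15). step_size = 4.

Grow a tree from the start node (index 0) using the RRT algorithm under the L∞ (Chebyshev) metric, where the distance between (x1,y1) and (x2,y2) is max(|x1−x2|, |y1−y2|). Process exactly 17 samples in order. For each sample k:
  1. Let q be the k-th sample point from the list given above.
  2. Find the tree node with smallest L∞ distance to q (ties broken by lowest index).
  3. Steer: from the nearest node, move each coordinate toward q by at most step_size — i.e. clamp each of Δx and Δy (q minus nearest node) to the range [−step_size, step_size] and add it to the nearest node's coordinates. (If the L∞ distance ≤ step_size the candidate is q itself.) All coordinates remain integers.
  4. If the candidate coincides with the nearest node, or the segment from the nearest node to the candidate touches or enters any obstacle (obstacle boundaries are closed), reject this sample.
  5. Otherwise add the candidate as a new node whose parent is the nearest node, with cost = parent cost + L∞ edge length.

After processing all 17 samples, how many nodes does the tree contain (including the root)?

Node count: 7

1. q=(26,1) nearest=0 d=25 new=(5,1) → add node 1 parent=0 cost=4
2. q=(9,17) nearest=1 d=16 new=(9,5) → blocked by [4,13]×[5,8], reject
3. q=(22,22) nearest=1 d=21 new=(9,5) → blocked by [4,13]×[5,8], reject
4. q=(35,23) nearest=1 d=30 new=(9,5) → blocked by [4,13]×[5,8], reject
5. q=(31,23) nearest=1 d=26 new=(9,5) → blocked by [4,13]×[5,8], reject
6. q=(12,23) nearest=1 d=22 new=(9,5) → blocked by [4,13]×[5,8], reject
7. q=(31,3) nearest=1 d=26 new=(9,3) → add node 2 parent=1 cost=8
8. q=(27,14) nearest=2 d=18 new=(13,7) → blocked by [4,13]×[5,8], reject
9. q=(34,2) nearest=2 d=25 new=(13,2) → add node 3 parent=2 cost=12
10. q=(2,16) nearest=2 d=13 new=(5,7) → blocked by [4,13]×[5,8], reject
11. q=(29,20) nearest=3 d=18 new=(17,6) → add node 4 parent=3 cost=16
12. q=(7,20) nearest=4 d=14 new=(13,10) → add node 5 parent=4 cost=20
13. q=(7,18) nearest=5 d=8 new=(9,14) → add node 6 parent=5 cost=24
14. q=(30,23) nearest=4 d=17 new=(21,10) → blocked by [19,28]×[7,11], reject
15. q=(24,16) nearest=4 d=10 new=(21,10) → blocked by [19,28]×[7,11], reject
16. q=(9,24) nearest=6 d=10 new=(9,18) → blocked by [9,16]×[18,21], reject
17. q=(26,15) nearest=4 d=9 new=(21,10) → blocked by [19,28]×[7,11], reject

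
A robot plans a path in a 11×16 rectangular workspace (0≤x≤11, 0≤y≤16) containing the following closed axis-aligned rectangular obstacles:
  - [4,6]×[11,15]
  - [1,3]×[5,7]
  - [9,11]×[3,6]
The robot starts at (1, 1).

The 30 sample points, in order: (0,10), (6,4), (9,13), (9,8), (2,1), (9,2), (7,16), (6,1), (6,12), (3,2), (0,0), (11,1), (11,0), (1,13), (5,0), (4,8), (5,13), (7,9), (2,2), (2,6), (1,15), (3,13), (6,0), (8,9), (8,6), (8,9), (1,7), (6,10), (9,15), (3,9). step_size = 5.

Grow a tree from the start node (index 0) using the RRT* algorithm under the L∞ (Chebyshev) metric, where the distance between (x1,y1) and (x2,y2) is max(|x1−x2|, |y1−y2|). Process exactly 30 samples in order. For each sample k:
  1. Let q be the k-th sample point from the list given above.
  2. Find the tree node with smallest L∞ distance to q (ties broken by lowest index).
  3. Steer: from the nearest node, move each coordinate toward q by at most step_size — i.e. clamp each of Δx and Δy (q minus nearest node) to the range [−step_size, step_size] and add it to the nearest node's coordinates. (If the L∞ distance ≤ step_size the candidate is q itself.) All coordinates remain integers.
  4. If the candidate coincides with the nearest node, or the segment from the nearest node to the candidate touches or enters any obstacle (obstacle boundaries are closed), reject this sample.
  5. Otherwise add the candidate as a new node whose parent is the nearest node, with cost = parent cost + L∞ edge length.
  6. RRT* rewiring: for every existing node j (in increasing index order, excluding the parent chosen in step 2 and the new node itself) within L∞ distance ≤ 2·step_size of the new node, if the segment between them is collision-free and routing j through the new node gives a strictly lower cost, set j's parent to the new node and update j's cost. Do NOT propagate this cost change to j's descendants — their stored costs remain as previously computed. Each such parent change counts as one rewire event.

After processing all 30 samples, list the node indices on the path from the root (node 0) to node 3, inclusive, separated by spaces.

1. q=(0,10) nearest=0 d=9 new=(0,6) → add node 1 parent=0 cost=5
2. q=(6,4) nearest=0 d=5 new=(6,4) → add node 2 parent=0 cost=5
3. q=(9,13) nearest=1 d=9 new=(5,11) → blocked by [4,6]×[11,15], reject
4. q=(9,8) nearest=2 d=4 new=(9,8) → add node 3 parent=2 cost=9
5. q=(2,1) nearest=0 d=1 new=(2,1) → add node 4 parent=0 cost=1; rewire 3→4 (8<9)
6. q=(9,2) nearest=2 d=3 new=(9,2) → add node 5 parent=2 cost=8
7. q=(7,16) nearest=3 d=8 new=(7,13) → add node 6 parent=3 cost=13
8. q=(6,1) nearest=2 d=3 new=(6,1) → add node 7 parent=2 cost=8
9. q=(6,12) nearest=6 d=1 new=(6,12) → blocked by [4,6]×[11,15], reject
10. q=(3,2) nearest=4 d=1 new=(3,2) → add node 8 parent=4 cost=2; rewire 7→8 (5<8)
11. q=(0,0) nearest=0 d=1 new=(0,0) → add node 9 parent=0 cost=1
12. q=(11,1) nearest=5 d=2 new=(11,1) → add node 10 parent=5 cost=10
13. q=(11,0) nearest=10 d=1 new=(11,0) → add node 11 parent=10 cost=11
14. q=(1,13) nearest=6 d=6 new=(2,13) → blocked by [4,6]×[11,15], reject
15. q=(5,0) nearest=7 d=1 new=(5,0) → add node 12 parent=7 cost=6
16. q=(4,8) nearest=1 d=4 new=(4,8) → blocked by [1,3]×[5,7], reject
17. q=(5,13) nearest=6 d=2 new=(5,13) → blocked by [4,6]×[11,15], reject
18. q=(7,9) nearest=3 d=2 new=(7,9) → add node 13 parent=3 cost=10
19. q=(2,2) nearest=0 d=1 new=(2,2) → add node 14 parent=0 cost=1; rewire 11→14 (10<11); rewire 12→14 (4<6); rewire 13→14 (8<10)
20. q=(2,6) nearest=1 d=2 new=(2,6) → blocked by [1,3]×[5,7], reject
21. q=(1,15) nearest=6 d=6 new=(2,15) → blocked by [4,6]×[11,15], reject
22. q=(3,13) nearest=6 d=4 new=(3,13) → blocked by [4,6]×[11,15], reject
23. q=(6,0) nearest=7 d=1 new=(6,0) → add node 15 parent=7 cost=6
24. q=(8,9) nearest=3 d=1 new=(8,9) → add node 16 parent=3 cost=9
25. q=(8,6) nearest=2 d=2 new=(8,6) → add node 17 parent=2 cost=7
26. q=(8,9) nearest=16 d=0 → coincident, reject
27. q=(1,7) nearest=1 d=1 new=(1,7) → blocked by [1,3]×[5,7], reject
28. q=(6,10) nearest=13 d=1 new=(6,10) → add node 18 parent=13 cost=9; rewire 6→18 (12<13)
29. q=(9,15) nearest=6 d=2 new=(9,15) → add node 19 parent=6 cost=14
30. q=(3,9) nearest=1 d=3 new=(3,9) → blocked by [1,3]×[5,7], reject

Path: 0 4 3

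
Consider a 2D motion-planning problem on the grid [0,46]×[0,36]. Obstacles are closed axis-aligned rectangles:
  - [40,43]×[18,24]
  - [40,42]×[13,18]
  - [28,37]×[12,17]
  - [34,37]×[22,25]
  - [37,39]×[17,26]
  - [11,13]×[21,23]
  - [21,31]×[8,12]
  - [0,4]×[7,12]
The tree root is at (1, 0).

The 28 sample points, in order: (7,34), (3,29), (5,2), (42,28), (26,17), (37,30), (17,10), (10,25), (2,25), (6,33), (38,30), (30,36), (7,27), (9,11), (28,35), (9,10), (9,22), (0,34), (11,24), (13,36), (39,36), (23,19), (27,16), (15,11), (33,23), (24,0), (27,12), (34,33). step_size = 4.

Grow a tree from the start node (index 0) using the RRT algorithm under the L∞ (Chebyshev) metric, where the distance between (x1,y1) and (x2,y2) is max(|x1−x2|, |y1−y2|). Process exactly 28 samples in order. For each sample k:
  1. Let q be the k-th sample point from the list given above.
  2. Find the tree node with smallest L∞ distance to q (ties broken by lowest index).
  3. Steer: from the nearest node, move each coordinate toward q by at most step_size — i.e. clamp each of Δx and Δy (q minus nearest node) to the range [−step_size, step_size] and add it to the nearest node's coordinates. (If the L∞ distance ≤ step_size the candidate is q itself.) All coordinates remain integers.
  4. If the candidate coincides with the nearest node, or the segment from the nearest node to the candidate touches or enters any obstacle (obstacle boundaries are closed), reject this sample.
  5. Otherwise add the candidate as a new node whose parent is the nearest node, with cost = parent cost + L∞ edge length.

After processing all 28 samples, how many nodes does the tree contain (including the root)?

Node count: 21

1. q=(7,34) nearest=0 d=34 new=(5,4) → add node 1 parent=0 cost=4
2. q=(3,29) nearest=1 d=25 new=(3,8) → blocked by [0,4]×[7,12], reject
3. q=(5,2) nearest=1 d=2 new=(5,2) → add node 2 parent=1 cost=6
4. q=(42,28) nearest=1 d=37 new=(9,8) → add node 3 parent=1 cost=8
5. q=(26,17) nearest=3 d=17 new=(13,12) → add node 4 parent=3 cost=12
6. q=(37,30) nearest=4 d=24 new=(17,16) → add node 5 parent=4 cost=16
7. q=(17,10) nearest=4 d=4 new=(17,10) → add node 6 parent=4 cost=16
8. q=(10,25) nearest=5 d=9 new=(13,20) → add node 7 parent=5 cost=20
9. q=(2,25) nearest=7 d=11 new=(9,24) → blocked by [11,13]×[21,23], reject
10. q=(6,33) nearest=7 d=13 new=(9,24) → blocked by [11,13]×[21,23], reject
11. q=(38,30) nearest=5 d=21 new=(21,20) → add node 8 parent=5 cost=20
12. q=(30,36) nearest=8 d=16 new=(25,24) → add node 9 parent=8 cost=24
13. q=(7,27) nearest=7 d=7 new=(9,24) → blocked by [11,13]×[21,23], reject
14. q=(9,11) nearest=3 d=3 new=(9,11) → add node 10 parent=3 cost=11
15. q=(28,35) nearest=9 d=11 new=(28,28) → add node 11 parent=9 cost=28
16. q=(9,10) nearest=10 d=1 new=(9,10) → add node 12 parent=10 cost=12
17. q=(9,22) nearest=7 d=4 new=(9,22) → blocked by [11,13]×[21,23], reject
18. q=(0,34) nearest=7 d=14 new=(9,24) → blocked by [11,13]×[21,23], reject
19. q=(11,24) nearest=7 d=4 new=(11,24) → blocked by [11,13]×[21,23], reject
20. q=(13,36) nearest=9 d=12 new=(21,28) → add node 13 parent=9 cost=28
21. q=(39,36) nearest=11 d=11 new=(32,32) → add node 14 parent=11 cost=32
22. q=(23,19) nearest=8 d=2 new=(23,19) → add node 15 parent=8 cost=22
23. q=(27,16) nearest=15 d=4 new=(27,16) → add node 16 parent=15 cost=26
24. q=(15,11) nearest=4 d=2 new=(15,11) → add node 17 parent=4 cost=14
25. q=(33,23) nearest=11 d=5 new=(32,24) → add node 18 parent=11 cost=32
26. q=(24,0) nearest=6 d=10 new=(21,6) → add node 19 parent=6 cost=20
27. q=(27,12) nearest=16 d=4 new=(27,12) → blocked by [21,31]×[8,12], reject
28. q=(34,33) nearest=14 d=2 new=(34,33) → add node 20 parent=14 cost=34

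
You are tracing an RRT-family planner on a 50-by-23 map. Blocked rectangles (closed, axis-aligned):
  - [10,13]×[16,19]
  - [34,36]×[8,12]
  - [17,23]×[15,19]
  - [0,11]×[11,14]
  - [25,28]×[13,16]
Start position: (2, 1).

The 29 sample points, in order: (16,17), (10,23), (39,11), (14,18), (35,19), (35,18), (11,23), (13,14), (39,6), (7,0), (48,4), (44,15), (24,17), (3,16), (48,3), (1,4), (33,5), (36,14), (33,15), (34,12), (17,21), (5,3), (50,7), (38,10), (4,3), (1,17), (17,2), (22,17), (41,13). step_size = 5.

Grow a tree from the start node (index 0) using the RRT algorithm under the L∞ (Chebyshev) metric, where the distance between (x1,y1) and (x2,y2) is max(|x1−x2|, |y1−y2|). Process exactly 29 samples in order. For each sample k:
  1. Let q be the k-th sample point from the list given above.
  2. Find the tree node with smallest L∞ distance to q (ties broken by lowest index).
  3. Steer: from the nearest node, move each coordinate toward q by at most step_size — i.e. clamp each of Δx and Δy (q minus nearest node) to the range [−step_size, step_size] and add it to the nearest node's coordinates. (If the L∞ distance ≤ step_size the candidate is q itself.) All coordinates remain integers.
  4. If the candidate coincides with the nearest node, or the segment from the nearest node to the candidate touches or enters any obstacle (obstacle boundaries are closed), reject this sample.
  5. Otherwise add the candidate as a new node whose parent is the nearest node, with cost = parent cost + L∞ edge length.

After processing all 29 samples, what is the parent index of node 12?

Parent of node 12: 8

1. q=(16,17) nearest=0 d=16 new=(7,6) → add node 1 parent=0 cost=5
2. q=(10,23) nearest=1 d=17 new=(10,11) → blocked by [0,11]×[11,14], reject
3. q=(39,11) nearest=1 d=32 new=(12,11) → add node 2 parent=1 cost=10
4. q=(14,18) nearest=2 d=7 new=(14,16) → add node 3 parent=2 cost=15
5. q=(35,19) nearest=3 d=21 new=(19,19) → blocked by [17,23]×[15,19], reject
6. q=(35,18) nearest=3 d=21 new=(19,18) → blocked by [17,23]×[15,19], reject
7. q=(11,23) nearest=3 d=7 new=(11,21) → blocked by [10,13]×[16,19], reject
8. q=(13,14) nearest=3 d=2 new=(13,14) → add node 4 parent=3 cost=17
9. q=(39,6) nearest=3 d=25 new=(19,11) → add node 5 parent=3 cost=20
10. q=(7,0) nearest=0 d=5 new=(7,0) → add node 6 parent=0 cost=5
11. q=(48,4) nearest=5 d=29 new=(24,6) → add node 7 parent=5 cost=25
12. q=(44,15) nearest=7 d=20 new=(29,11) → add node 8 parent=7 cost=30
13. q=(24,17) nearest=5 d=6 new=(24,16) → blocked by [17,23]×[15,19], reject
14. q=(3,16) nearest=2 d=9 new=(7,16) → blocked by [0,11]×[11,14], reject
15. q=(48,3) nearest=8 d=19 new=(34,6) → add node 9 parent=8 cost=35
16. q=(1,4) nearest=0 d=3 new=(1,4) → add node 10 parent=0 cost=3
17. q=(33,5) nearest=9 d=1 new=(33,5) → add node 11 parent=9 cost=36
18. q=(36,14) nearest=8 d=7 new=(34,14) → add node 12 parent=8 cost=35
19. q=(33,15) nearest=12 d=1 new=(33,15) → add node 13 parent=12 cost=36
20. q=(34,12) nearest=12 d=2 new=(34,12) → blocked by [34,36]×[8,12], reject
21. q=(17,21) nearest=3 d=5 new=(17,21) → add node 14 parent=3 cost=20
22. q=(5,3) nearest=0 d=3 new=(5,3) → add node 15 parent=0 cost=3
23. q=(50,7) nearest=9 d=16 new=(39,7) → add node 16 parent=9 cost=40
24. q=(38,10) nearest=16 d=3 new=(38,10) → add node 17 parent=16 cost=43
25. q=(4,3) nearest=15 d=1 new=(4,3) → add node 18 parent=15 cost=4
26. q=(1,17) nearest=1 d=11 new=(2,11) → blocked by [0,11]×[11,14], reject
27. q=(17,2) nearest=7 d=7 new=(19,2) → add node 19 parent=7 cost=30
28. q=(22,17) nearest=14 d=5 new=(22,17) → blocked by [17,23]×[15,19], reject
29. q=(41,13) nearest=17 d=3 new=(41,13) → add node 20 parent=17 cost=46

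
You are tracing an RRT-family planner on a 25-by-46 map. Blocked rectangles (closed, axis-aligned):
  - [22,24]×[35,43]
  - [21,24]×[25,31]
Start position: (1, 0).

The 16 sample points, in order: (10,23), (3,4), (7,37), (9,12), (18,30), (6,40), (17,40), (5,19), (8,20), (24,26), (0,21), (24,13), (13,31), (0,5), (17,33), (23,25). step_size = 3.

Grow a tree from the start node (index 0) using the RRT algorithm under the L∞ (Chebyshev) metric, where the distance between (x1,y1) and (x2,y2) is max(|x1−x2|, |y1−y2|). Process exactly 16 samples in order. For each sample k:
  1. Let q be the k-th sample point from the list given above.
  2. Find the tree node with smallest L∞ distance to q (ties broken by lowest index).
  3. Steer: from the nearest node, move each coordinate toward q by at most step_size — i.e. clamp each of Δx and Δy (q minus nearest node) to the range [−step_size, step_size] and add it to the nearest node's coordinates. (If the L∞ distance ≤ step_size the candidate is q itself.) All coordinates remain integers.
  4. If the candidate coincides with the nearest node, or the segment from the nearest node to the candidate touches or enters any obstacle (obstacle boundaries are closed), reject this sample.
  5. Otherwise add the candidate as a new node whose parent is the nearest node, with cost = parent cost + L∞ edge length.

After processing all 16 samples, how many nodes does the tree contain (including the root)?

Node count: 17

1. q=(10,23) nearest=0 d=23 new=(4,3) → add node 1 parent=0 cost=3
2. q=(3,4) nearest=1 d=1 new=(3,4) → add node 2 parent=1 cost=4
3. q=(7,37) nearest=2 d=33 new=(6,7) → add node 3 parent=2 cost=7
4. q=(9,12) nearest=3 d=5 new=(9,10) → add node 4 parent=3 cost=10
5. q=(18,30) nearest=4 d=20 new=(12,13) → add node 5 parent=4 cost=13
6. q=(6,40) nearest=5 d=27 new=(9,16) → add node 6 parent=5 cost=16
7. q=(17,40) nearest=6 d=24 new=(12,19) → add node 7 parent=6 cost=19
8. q=(5,19) nearest=6 d=4 new=(6,19) → add node 8 parent=6 cost=19
9. q=(8,20) nearest=8 d=2 new=(8,20) → add node 9 parent=8 cost=21
10. q=(24,26) nearest=7 d=12 new=(15,22) → add node 10 parent=7 cost=22
11. q=(0,21) nearest=8 d=6 new=(3,21) → add node 11 parent=8 cost=22
12. q=(24,13) nearest=10 d=9 new=(18,19) → add node 12 parent=10 cost=25
13. q=(13,31) nearest=10 d=9 new=(13,25) → add node 13 parent=10 cost=25
14. q=(0,5) nearest=2 d=3 new=(0,5) → add node 14 parent=2 cost=7
15. q=(17,33) nearest=13 d=8 new=(16,28) → add node 15 parent=13 cost=28
16. q=(23,25) nearest=12 d=6 new=(21,22) → add node 16 parent=12 cost=28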